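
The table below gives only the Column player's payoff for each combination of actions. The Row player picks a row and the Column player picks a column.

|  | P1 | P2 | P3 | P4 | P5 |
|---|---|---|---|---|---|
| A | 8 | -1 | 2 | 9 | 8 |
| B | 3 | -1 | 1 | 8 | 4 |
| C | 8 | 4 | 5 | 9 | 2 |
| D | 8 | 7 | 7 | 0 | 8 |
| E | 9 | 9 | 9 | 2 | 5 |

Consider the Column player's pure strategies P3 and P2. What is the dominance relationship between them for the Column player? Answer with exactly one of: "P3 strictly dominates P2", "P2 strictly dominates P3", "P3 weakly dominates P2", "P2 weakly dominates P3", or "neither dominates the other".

P3 weakly dominates P2

Compare P3 to P2 across every action of the Row player: A: 2>-1, B: 1>-1, C: 5>4, D: 7=7, E: 9=9.
P3 is at least as good everywhere and strictly better somewhere (tied only at D, E), so P3 weakly but not strictly dominates P2.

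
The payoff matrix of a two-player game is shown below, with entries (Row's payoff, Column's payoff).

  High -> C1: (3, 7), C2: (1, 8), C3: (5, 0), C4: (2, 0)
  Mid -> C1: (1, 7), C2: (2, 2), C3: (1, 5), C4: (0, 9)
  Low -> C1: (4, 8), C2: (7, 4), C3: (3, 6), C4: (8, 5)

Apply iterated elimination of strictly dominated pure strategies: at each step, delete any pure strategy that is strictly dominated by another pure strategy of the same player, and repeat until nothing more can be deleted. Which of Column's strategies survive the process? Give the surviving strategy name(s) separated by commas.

C1

Row Mid is eliminated: Low beats it against every remaining column (C1: 4>1, C2: 7>2, C3: 3>1, C4: 8>0).
Column's strategy C3 is strictly dominated by C1 (High: 7>0, Low: 8>6) and is removed.
For Row, Low strictly dominates High on the remaining columns (C1: 4>3, C2: 7>1, C4: 8>2); eliminate High.
Column C2 is eliminated: C1 beats it against every remaining row (Low: 8>4).
For Column, C1 strictly dominates C4 on the remaining rows (Low: 8>5); eliminate C4.
Among the remaining strategies, none is strictly dominated by another pure strategy of the same player, so the elimination stops.
Surviving strategies — Row: {Low}; Column: {C1}.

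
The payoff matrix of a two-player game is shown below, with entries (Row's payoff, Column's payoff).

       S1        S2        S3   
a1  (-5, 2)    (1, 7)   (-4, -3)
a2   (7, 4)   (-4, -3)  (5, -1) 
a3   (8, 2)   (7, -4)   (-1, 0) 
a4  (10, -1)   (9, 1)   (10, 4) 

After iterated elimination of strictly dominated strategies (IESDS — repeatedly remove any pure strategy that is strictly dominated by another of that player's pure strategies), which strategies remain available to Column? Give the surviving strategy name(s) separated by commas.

For Row, a3 strictly dominates a1 on the remaining columns (S1: 8>-5, S2: 7>1, S3: -1>-4); eliminate a1.
For Row, a4 strictly dominates a2 on the remaining columns (S1: 10>7, S2: 9>-4, S3: 10>5); eliminate a2.
Row a3 is eliminated: a4 beats it against every remaining column (S1: 10>8, S2: 9>7, S3: 10>-1).
Column S1 is eliminated: S2 beats it against every remaining row (a4: 1>-1).
Column's strategy S2 is strictly dominated by S3 (a4: 4>1) and is removed.
Among the remaining strategies, none is strictly dominated by another pure strategy of the same player, so the elimination stops.
Surviving strategies — Row: {a4}; Column: {S3}.

S3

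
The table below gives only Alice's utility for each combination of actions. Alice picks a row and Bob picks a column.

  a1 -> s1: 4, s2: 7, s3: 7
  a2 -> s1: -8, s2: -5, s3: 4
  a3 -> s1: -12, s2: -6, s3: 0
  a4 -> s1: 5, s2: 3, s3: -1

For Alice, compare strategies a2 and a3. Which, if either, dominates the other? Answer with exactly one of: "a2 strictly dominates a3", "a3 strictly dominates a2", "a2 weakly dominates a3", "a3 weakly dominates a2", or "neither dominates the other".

a2 strictly dominates a3

Compare a2 to a3 across each opponent action: s1: -8>-12, s2: -5>-6, s3: 4>0.
Every comparison favours a2, so a2 strictly dominates a3.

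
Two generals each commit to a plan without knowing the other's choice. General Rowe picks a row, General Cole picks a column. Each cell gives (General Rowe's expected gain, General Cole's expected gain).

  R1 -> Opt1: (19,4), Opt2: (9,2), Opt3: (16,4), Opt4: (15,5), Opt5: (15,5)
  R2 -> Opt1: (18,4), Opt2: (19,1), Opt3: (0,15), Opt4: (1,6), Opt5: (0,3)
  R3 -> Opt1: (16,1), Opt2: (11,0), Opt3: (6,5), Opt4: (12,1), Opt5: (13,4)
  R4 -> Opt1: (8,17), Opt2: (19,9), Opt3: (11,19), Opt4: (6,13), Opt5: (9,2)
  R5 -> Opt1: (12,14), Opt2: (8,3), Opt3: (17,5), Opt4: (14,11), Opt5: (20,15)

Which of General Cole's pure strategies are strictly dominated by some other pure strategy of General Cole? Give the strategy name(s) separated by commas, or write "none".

Opt2

Opt1 is not dominated — it holds its own against Opt2 at R1 (4>2); Opt3 at R1 (4=4); Opt4 at R3 (1=1); Opt5 at R2 (4>3).
Opt1 strictly dominates Opt2 — R1: 4>2, R2: 4>1, R3: 1>0, R4: 17>9, R5: 14>3.
Opt3: no other strategy beats it everywhere (Opt1 at R1 (4=4); Opt2 at R1 (4>2); Opt4 at R2 (15>6); Opt5 at R2 (15>3)).
Nothing dominates Opt4: Opt1 at R1 (5>4); Opt2 at R1 (5>2); Opt3 at R1 (5>4); Opt5 at R1 (5=5).
Nothing dominates Opt5: Opt1 at R1 (5>4); Opt2 at R1 (5>2); Opt3 at R1 (5>4); Opt4 at R1 (5=5).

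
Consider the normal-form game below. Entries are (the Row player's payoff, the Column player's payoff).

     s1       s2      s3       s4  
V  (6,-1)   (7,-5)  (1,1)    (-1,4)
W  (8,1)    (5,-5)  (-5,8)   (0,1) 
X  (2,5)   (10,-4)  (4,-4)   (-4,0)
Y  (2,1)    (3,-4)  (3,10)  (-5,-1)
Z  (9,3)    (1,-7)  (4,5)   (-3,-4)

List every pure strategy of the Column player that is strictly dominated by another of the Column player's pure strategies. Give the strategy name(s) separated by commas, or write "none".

s2

s1: no other strategy beats it everywhere (s2 at V (-1>-5); s3 at X (5>-4); s4 at W (1=1)).
s1 strictly dominates s2 — V: -1>-5, W: 1>-5, X: 5>-4, Y: 1>-4, Z: 3>-7.
Nothing dominates s3: s1 at V (1>-1); s2 at V (1>-5); s4 at W (8>1).
s4 is not dominated — it holds its own against s1 at V (4>-1); s2 at V (4>-5); s3 at V (4>1).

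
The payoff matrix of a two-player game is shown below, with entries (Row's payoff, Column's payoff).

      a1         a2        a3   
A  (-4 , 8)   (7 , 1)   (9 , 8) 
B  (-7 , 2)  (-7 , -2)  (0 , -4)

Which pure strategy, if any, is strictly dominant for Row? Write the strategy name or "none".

A

A vs B: a1: -4>-7, a2: 7>-7, a3: 9>0.
A strictly beats every other strategy against every opponent action, so it is strictly dominant.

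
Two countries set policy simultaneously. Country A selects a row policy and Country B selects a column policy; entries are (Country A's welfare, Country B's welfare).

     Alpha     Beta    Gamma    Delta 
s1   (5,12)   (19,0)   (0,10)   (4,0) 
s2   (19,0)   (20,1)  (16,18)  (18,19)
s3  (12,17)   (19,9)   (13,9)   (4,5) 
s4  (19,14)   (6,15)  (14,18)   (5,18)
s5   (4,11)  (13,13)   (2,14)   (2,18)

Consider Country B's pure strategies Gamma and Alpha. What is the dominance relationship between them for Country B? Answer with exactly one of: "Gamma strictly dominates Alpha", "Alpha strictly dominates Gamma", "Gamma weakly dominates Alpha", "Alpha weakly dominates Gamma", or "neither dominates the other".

Gamma's payoffs vs Alpha's, by Country A's action — s1: 10<12, s2: 18>0, s3: 9<17, s4: 18>14, s5: 14>11.
Gamma does better at s2, s4, s5 but worse at s1, s3; neither strategy dominates the other.

neither dominates the other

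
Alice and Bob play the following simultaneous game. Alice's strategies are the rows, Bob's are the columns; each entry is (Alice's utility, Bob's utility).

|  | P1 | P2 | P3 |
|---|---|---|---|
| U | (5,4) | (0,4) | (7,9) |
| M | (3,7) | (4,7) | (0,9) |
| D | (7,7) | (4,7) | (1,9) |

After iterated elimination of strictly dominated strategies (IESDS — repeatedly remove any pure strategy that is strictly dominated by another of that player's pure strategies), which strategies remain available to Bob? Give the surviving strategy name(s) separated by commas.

Column P1 is eliminated: P3 beats it against every remaining row (U: 9>4, M: 9>7, D: 9>7).
For Bob, P3 strictly dominates P2 on the remaining rows (U: 9>4, M: 9>7, D: 9>7); eliminate P2.
Alice's strategy M is strictly dominated by U (P3: 7>0) and is removed.
For Alice, U strictly dominates D on the remaining columns (P3: 7>1); eliminate D.
Among the remaining strategies, none is strictly dominated by another pure strategy of the same player, so the elimination stops.
Surviving strategies — Alice: {U}; Bob: {P3}.

P3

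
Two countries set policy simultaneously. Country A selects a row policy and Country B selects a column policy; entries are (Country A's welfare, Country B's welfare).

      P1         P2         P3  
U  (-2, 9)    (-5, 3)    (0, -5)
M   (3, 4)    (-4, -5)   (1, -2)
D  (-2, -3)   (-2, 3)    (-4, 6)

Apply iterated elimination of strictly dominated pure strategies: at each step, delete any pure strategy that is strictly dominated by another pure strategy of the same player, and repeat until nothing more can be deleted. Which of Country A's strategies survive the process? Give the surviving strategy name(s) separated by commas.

M

For Country A, M strictly dominates U on the remaining columns (P1: 3>-2, P2: -4>-5, P3: 1>0); eliminate U.
Country B's strategy P2 is strictly dominated by P3 (M: -2>-5, D: 6>3) and is removed.
For Country A, M strictly dominates D on the remaining columns (P1: 3>-2, P3: 1>-4); eliminate D.
Column P3 is eliminated: P1 beats it against every remaining row (M: 4>-2).
Among the remaining strategies, none is strictly dominated by another pure strategy of the same player, so the elimination stops.
Surviving strategies — Country A: {M}; Country B: {P1}.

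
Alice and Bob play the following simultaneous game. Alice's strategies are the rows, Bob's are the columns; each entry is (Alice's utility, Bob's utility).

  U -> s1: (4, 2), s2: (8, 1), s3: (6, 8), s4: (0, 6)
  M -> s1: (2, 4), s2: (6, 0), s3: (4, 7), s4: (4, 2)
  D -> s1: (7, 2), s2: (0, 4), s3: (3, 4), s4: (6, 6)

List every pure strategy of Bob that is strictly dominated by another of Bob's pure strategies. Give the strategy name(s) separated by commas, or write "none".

s1 is strictly dominated by s3 (U: 8>2, M: 7>4, D: 4>2).
s2: dominated, since s4 does at least as well everywhere (U: 6>1, M: 2>0, D: 6>4).
s3: no other strategy beats it everywhere (s1 at U (8>2); s2 at U (8>1); s4 at U (8>6)).
s4 is not dominated — it holds its own against s1 at U (6>2); s2 at U (6>1); s3 at D (6>4).

s1, s2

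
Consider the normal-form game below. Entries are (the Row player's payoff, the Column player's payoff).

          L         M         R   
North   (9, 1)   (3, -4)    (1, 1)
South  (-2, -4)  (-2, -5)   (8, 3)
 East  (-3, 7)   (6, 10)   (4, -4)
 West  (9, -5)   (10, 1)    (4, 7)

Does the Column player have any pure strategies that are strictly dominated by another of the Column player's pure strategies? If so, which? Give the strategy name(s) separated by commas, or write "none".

Nothing dominates L: M at North (1>-4); R at North (1=1).
M: no other strategy beats it everywhere (L at East (10>7); R at East (10>-4)).
Nothing dominates R: L at North (1=1); M at North (1>-4).

none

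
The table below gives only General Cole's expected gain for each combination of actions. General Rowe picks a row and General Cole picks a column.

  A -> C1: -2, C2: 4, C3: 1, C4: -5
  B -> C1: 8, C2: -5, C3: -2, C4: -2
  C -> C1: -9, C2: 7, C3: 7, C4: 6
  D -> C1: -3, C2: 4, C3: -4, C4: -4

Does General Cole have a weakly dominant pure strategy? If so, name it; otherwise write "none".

C1 fails to dominate C2 at A (-2<4).
C2 fails to dominate C1 at B (-5<8).
C3 fails to dominate C1 at B (-2<8).
C4 fails to dominate C1 at A (-5<-2).
No single strategy dominates all the others.

none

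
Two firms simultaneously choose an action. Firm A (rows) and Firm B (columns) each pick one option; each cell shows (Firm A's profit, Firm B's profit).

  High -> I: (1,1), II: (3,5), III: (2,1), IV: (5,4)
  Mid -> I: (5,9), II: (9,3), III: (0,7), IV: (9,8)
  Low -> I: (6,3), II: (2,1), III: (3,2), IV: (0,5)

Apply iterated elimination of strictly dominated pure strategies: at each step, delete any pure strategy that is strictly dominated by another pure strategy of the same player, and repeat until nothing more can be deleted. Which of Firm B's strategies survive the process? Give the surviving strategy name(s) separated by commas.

I, IV

For Firm B, IV strictly dominates III on the remaining rows (High: 4>1, Mid: 8>7, Low: 5>2); eliminate III.
Firm A's strategy High is strictly dominated by Mid (I: 5>1, II: 9>3, IV: 9>5) and is removed.
For Firm B, I strictly dominates II on the remaining rows (Mid: 9>3, Low: 3>1); eliminate II.
Among the remaining strategies, none is strictly dominated by another pure strategy of the same player, so the elimination stops.
Surviving strategies — Firm A: {Mid, Low}; Firm B: {I, IV}.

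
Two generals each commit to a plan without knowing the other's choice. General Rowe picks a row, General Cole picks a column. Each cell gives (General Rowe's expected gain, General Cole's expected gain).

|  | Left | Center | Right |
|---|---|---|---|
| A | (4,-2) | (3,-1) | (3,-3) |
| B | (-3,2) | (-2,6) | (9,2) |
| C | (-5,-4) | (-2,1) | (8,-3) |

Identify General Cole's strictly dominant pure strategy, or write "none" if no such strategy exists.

Center

Center vs Left: A: -1>-2, B: 6>2, C: 1>-4.
Center vs Right: A: -1>-3, B: 6>2, C: 1>-3.
Center strictly beats every other strategy against every opponent action, so it is strictly dominant.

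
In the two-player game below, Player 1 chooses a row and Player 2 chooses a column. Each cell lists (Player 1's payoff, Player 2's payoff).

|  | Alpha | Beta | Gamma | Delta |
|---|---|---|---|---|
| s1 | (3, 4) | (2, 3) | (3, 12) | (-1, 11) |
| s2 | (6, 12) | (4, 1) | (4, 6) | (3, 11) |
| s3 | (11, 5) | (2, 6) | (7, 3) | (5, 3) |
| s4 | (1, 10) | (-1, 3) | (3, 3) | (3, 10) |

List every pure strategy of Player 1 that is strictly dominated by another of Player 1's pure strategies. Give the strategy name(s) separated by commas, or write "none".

s2 strictly dominates s1 — Alpha: 6>3, Beta: 4>2, Gamma: 4>3, Delta: 3>-1.
s2: no other strategy beats it everywhere (s1 at Alpha (6>3); s3 at Beta (4>2); s4 at Alpha (6>1)).
Nothing dominates s3: s1 at Alpha (11>3); s2 at Alpha (11>6); s4 at Alpha (11>1).
s4: dominated, since s3 does at least as well everywhere (Alpha: 11>1, Beta: 2>-1, Gamma: 7>3, Delta: 5>3).

s1, s4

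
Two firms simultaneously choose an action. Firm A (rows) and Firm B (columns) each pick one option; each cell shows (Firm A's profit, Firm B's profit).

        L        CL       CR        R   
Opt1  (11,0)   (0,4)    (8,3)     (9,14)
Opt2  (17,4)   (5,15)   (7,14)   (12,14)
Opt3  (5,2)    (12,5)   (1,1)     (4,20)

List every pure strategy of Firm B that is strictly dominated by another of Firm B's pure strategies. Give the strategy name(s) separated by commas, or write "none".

CL strictly dominates L — Opt1: 4>0, Opt2: 15>4, Opt3: 5>2.
CL is not dominated — it holds its own against L at Opt1 (4>0); CR at Opt1 (4>3); R at Opt2 (15>14).
CL strictly dominates CR — Opt1: 4>3, Opt2: 15>14, Opt3: 5>1.
R is not dominated — it holds its own against L at Opt1 (14>0); CL at Opt1 (14>4); CR at Opt1 (14>3).

L, CR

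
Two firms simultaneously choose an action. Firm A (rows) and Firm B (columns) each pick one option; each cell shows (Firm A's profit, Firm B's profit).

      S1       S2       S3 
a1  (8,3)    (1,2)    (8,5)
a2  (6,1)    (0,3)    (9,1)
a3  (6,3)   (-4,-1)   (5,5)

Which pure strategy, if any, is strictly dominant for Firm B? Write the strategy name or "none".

S1 fails to dominate S2 at a2 (1<3).
S2 fails to dominate S1 at a1 (2<3).
S3 fails to dominate S1 at a2 (1=1).
No single strategy dominates all the others.

none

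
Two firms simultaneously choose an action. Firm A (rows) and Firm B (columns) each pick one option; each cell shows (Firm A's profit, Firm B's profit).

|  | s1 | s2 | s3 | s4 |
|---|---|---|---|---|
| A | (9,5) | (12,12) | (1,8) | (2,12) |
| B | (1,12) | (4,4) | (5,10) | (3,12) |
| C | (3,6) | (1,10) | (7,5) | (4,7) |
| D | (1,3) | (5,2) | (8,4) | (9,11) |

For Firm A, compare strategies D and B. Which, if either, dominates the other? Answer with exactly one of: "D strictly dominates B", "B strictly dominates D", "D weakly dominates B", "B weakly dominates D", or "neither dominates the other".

D weakly dominates B

D's payoffs vs B's, by Firm B's action — s1: 1=1, s2: 5>4, s3: 8>5, s4: 9>3.
D is at least as good everywhere and strictly better somewhere (tied only at s1), so D weakly but not strictly dominates B.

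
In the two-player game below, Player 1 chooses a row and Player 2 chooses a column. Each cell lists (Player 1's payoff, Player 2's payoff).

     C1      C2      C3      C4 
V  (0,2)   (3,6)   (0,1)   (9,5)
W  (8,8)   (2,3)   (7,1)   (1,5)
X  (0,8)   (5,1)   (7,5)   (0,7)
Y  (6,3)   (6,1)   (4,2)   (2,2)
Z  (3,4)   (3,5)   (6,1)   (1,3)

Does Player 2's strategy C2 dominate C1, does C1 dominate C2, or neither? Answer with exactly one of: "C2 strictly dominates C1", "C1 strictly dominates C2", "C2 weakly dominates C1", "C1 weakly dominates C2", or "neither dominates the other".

neither dominates the other

Compare C2 to C1 across each choice by Player 1: V: 6>2, W: 3<8, X: 1<8, Y: 1<3, Z: 5>4.
C2 does better at V, Z but worse at W, X, Y; neither strategy dominates the other.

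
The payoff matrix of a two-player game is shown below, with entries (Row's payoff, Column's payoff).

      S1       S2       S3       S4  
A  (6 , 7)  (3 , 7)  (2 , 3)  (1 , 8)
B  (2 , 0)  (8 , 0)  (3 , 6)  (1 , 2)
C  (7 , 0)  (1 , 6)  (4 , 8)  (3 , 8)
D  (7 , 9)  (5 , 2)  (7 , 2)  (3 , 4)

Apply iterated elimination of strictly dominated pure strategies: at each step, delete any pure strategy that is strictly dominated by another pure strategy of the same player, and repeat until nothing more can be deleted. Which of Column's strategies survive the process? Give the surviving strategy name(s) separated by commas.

S1, S3, S4

Row A is eliminated: D beats it against every remaining column (S1: 7>6, S2: 5>3, S3: 7>2, S4: 3>1).
For Column, S4 strictly dominates S2 on the remaining rows (B: 2>0, C: 8>6, D: 4>2); eliminate S2.
For Row, C strictly dominates B on the remaining columns (S1: 7>2, S3: 4>3, S4: 3>1); eliminate B.
Among the remaining strategies, none is strictly dominated by another pure strategy of the same player, so the elimination stops.
Surviving strategies — Row: {C, D}; Column: {S1, S3, S4}.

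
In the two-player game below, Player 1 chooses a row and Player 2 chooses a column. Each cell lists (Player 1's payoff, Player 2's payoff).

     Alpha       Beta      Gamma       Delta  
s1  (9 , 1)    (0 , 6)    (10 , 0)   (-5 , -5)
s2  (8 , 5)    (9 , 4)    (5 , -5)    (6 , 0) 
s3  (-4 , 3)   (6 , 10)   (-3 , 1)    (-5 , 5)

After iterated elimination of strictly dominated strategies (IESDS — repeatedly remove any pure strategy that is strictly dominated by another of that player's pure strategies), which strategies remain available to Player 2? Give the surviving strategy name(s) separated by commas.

Player 1's strategy s3 is strictly dominated by s2 (Alpha: 8>-4, Beta: 9>6, Gamma: 5>-3, Delta: 6>-5) and is removed.
Column Gamma is eliminated: Alpha beats it against every remaining row (s1: 1>0, s2: 5>-5).
Player 2's strategy Delta is strictly dominated by Alpha (s1: 1>-5, s2: 5>0) and is removed.
Among the remaining strategies, none is strictly dominated by another pure strategy of the same player, so the elimination stops.
Surviving strategies — Player 1: {s1, s2}; Player 2: {Alpha, Beta}.

Alpha, Beta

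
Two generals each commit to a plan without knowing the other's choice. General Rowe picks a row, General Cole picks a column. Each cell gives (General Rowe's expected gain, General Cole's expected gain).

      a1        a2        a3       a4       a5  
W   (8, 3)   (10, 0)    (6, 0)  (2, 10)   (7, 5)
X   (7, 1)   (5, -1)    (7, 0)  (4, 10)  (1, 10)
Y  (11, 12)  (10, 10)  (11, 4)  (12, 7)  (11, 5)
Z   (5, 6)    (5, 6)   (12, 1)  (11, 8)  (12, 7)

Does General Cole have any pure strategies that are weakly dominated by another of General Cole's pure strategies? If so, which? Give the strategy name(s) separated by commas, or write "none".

a2, a3, a5

a1: no other strategy beats it everywhere (a2 at W (3>0); a3 at W (3>0); a4 at Y (12>7); a5 at Y (12>5)).
a1 weakly dominates a2 — W: 3>0, X: 1>-1, Y: 12>10, Z: 6=6.
a3 is weakly dominated by a1 (W: 3>0, X: 1>0, Y: 12>4, Z: 6>1).
a4 is not dominated — it holds its own against a1 at W (10>3); a2 at W (10>0); a3 at W (10>0); a5 at W (10>5).
a5 is weakly dominated by a4 (W: 10>5, X: 10=10, Y: 7>5, Z: 8>7).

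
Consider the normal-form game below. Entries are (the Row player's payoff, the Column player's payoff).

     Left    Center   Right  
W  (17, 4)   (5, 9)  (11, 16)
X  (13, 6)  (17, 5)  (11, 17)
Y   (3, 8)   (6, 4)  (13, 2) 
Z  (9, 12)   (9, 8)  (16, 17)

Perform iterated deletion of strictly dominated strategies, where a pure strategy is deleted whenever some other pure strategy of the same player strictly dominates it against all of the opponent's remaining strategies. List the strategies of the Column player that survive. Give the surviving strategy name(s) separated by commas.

Row Y is eliminated: Z beats it against every remaining column (Left: 9>3, Center: 9>6, Right: 16>13).
Column Left is eliminated: Right beats it against every remaining row (W: 16>4, X: 17>6, Z: 17>12).
For the Row player, Z strictly dominates W on the remaining columns (Center: 9>5, Right: 16>11); eliminate W.
The Column player's strategy Center is strictly dominated by Right (X: 17>5, Z: 17>8) and is removed.
For the Row player, Z strictly dominates X on the remaining columns (Right: 16>11); eliminate X.
Among the remaining strategies, none is strictly dominated by another pure strategy of the same player, so the elimination stops.
Surviving strategies — the Row player: {Z}; the Column player: {Right}.

Right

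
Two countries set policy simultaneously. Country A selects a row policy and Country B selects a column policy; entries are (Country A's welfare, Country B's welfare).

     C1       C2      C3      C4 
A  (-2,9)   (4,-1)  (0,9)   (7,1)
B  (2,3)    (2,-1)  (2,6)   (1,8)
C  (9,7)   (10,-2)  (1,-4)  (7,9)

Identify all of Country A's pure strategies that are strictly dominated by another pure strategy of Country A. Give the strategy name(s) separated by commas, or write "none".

Nothing dominates A: B at C2 (4>2); C at C4 (7=7).
Nothing dominates B: A at C1 (2>-2); C at C3 (2>1).
C: no other strategy beats it everywhere (A at C1 (9>-2); B at C1 (9>2)).

none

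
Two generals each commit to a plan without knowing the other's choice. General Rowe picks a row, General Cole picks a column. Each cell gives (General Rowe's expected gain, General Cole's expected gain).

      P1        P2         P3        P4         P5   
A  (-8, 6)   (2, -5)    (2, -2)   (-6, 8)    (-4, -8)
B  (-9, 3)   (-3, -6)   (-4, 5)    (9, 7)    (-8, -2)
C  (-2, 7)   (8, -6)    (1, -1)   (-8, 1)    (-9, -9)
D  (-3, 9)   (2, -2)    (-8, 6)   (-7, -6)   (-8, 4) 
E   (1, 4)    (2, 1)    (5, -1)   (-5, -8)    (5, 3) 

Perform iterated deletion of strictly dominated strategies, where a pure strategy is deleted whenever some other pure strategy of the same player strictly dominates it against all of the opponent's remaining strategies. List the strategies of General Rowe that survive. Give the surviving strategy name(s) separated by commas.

B, E

Column P2 is eliminated: P1 beats it against every remaining row (A: 6>-5, B: 3>-6, C: 7>-6, D: 9>-2, E: 4>1).
Row A is eliminated: E beats it against every remaining column (P1: 1>-8, P3: 5>2, P4: -5>-6, P5: 5>-4).
For General Rowe, E strictly dominates C on the remaining columns (P1: 1>-2, P3: 5>1, P4: -5>-8, P5: 5>-9); eliminate C.
For General Rowe, E strictly dominates D on the remaining columns (P1: 1>-3, P3: 5>-8, P4: -5>-7, P5: 5>-8); eliminate D.
General Cole's strategy P5 is strictly dominated by P1 (B: 3>-2, E: 4>3) and is removed.
Among the remaining strategies, none is strictly dominated by another pure strategy of the same player, so the elimination stops.
Surviving strategies — General Rowe: {B, E}; General Cole: {P1, P3, P4}.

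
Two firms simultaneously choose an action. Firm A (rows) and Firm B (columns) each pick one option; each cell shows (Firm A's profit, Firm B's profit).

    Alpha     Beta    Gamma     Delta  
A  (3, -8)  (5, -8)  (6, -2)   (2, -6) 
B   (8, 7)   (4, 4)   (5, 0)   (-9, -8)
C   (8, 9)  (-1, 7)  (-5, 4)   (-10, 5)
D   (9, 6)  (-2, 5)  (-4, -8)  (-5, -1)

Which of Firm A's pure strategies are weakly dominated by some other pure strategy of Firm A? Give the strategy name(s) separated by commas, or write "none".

A: no other strategy beats it everywhere (B at Beta (5>4); C at Beta (5>-1); D at Beta (5>-2)).
Nothing dominates B: A at Alpha (8>3); C at Beta (4>-1); D at Beta (4>-2).
C is weakly dominated by B (Alpha: 8=8, Beta: 4>-1, Gamma: 5>-5, Delta: -9>-10).
Nothing dominates D: A at Alpha (9>3); B at Alpha (9>8); C at Alpha (9>8).

C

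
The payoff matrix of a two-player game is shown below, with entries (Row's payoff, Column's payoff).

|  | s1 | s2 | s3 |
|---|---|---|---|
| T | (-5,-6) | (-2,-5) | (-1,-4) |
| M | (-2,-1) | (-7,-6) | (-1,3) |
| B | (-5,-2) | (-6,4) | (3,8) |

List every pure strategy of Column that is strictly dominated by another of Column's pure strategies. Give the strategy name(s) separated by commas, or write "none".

s1 is strictly dominated by s3 (T: -4>-6, M: 3>-1, B: 8>-2).
s2: dominated, since s3 does at least as well everywhere (T: -4>-5, M: 3>-6, B: 8>4).
s3 is not dominated — it holds its own against s1 at T (-4>-6); s2 at T (-4>-5).

s1, s2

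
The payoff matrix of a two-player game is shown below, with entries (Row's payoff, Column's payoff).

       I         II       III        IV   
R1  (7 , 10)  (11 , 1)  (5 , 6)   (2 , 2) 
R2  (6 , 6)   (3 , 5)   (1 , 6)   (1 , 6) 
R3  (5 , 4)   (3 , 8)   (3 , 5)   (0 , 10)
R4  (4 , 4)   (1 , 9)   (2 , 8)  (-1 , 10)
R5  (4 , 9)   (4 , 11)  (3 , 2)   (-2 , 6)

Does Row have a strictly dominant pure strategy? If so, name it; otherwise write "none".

R1 vs R2: I: 7>6, II: 11>3, III: 5>1, IV: 2>1.
R1 vs R3: I: 7>5, II: 11>3, III: 5>3, IV: 2>0.
R1 vs R4: I: 7>4, II: 11>1, III: 5>2, IV: 2>-1.
R1 vs R5: I: 7>4, II: 11>4, III: 5>3, IV: 2>-2.
R1 strictly beats every other strategy against every opponent action, so it is strictly dominant.

R1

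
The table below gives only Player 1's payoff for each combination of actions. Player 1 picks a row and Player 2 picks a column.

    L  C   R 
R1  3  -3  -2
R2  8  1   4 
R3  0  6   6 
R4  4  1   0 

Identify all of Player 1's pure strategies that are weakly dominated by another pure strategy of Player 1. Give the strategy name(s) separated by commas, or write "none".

R2 weakly dominates R1 — L: 8>3, C: 1>-3, R: 4>-2.
Nothing dominates R2: R1 at L (8>3); R3 at L (8>0); R4 at L (8>4).
Nothing dominates R3: R1 at C (6>-3); R2 at C (6>1); R4 at C (6>1).
R4 is weakly dominated by R2 (L: 8>4, C: 1=1, R: 4>0).

R1, R4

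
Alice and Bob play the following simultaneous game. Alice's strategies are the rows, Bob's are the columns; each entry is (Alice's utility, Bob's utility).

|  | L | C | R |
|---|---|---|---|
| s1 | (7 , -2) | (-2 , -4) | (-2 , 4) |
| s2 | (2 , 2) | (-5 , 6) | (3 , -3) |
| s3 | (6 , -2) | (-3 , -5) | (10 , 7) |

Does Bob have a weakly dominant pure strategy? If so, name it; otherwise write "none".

none

L fails to dominate C at s2 (2<6).
C fails to dominate L at s1 (-4<-2).
R fails to dominate L at s2 (-3<2).
No single strategy dominates all the others.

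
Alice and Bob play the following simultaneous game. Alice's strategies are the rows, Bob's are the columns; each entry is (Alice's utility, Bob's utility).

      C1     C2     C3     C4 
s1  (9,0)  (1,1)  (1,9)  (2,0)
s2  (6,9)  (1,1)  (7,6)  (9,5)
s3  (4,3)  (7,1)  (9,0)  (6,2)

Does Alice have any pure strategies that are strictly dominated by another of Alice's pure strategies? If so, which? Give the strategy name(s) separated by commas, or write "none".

Nothing dominates s1: s2 at C1 (9>6); s3 at C1 (9>4).
s2: no other strategy beats it everywhere (s1 at C2 (1=1); s3 at C1 (6>4)).
s3: no other strategy beats it everywhere (s1 at C2 (7>1); s2 at C2 (7>1)).

none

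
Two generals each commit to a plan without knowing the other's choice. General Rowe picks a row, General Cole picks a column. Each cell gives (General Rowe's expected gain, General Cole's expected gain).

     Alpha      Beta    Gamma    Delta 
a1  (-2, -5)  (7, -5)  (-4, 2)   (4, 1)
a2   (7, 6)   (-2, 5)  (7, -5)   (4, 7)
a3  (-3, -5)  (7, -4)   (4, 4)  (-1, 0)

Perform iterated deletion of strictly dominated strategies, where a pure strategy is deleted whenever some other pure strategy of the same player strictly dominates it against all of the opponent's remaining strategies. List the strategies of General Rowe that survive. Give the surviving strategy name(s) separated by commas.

a1, a2

General Cole's strategy Alpha is strictly dominated by Delta (a1: 1>-5, a2: 7>6, a3: 0>-5) and is removed.
General Cole's strategy Beta is strictly dominated by Delta (a1: 1>-5, a2: 7>5, a3: 0>-4) and is removed.
Row a3 is eliminated: a2 beats it against every remaining column (Gamma: 7>4, Delta: 4>-1).
Among the remaining strategies, none is strictly dominated by another pure strategy of the same player, so the elimination stops.
Surviving strategies — General Rowe: {a1, a2}; General Cole: {Gamma, Delta}.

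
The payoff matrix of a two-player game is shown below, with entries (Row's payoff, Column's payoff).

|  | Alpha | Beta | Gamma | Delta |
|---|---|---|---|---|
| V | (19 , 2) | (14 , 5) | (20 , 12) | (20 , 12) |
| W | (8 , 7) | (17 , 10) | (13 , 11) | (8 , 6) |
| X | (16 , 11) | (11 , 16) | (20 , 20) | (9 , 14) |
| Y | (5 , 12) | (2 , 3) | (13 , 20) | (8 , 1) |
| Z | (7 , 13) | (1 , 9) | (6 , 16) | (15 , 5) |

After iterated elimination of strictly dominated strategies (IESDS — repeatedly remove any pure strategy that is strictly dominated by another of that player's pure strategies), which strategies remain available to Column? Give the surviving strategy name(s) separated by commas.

Gamma, Delta

Row Y is eliminated: V beats it against every remaining column (Alpha: 19>5, Beta: 14>2, Gamma: 20>13, Delta: 20>8).
Row Z is eliminated: V beats it against every remaining column (Alpha: 19>7, Beta: 14>1, Gamma: 20>6, Delta: 20>15).
For Column, Beta strictly dominates Alpha on the remaining rows (V: 5>2, W: 10>7, X: 16>11); eliminate Alpha.
For Column, Gamma strictly dominates Beta on the remaining rows (V: 12>5, W: 11>10, X: 20>16); eliminate Beta.
For Row, V strictly dominates W on the remaining columns (Gamma: 20>13, Delta: 20>8); eliminate W.
Among the remaining strategies, none is strictly dominated by another pure strategy of the same player, so the elimination stops.
Surviving strategies — Row: {V, X}; Column: {Gamma, Delta}.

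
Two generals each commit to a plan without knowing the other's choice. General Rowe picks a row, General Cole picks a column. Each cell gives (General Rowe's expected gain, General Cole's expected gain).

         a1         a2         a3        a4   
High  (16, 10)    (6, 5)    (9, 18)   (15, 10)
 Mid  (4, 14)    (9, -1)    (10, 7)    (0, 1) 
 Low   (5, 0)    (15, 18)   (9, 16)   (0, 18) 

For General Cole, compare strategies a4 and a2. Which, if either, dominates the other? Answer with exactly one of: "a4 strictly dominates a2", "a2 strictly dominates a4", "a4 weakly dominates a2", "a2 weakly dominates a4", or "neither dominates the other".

a4 weakly dominates a2

Compare a4 to a2 across every action of General Rowe: High: 10>5, Mid: 1>-1, Low: 18=18.
a4 is at least as good everywhere and strictly better somewhere (tied only at Low), so a4 weakly but not strictly dominates a2.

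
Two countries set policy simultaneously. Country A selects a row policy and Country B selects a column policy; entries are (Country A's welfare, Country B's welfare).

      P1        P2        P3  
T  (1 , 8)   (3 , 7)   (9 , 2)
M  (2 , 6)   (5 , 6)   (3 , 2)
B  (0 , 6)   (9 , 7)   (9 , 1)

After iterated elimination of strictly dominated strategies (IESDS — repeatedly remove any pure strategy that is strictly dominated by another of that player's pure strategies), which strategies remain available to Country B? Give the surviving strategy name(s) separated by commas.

P1, P2

Column P3 is eliminated: P1 beats it against every remaining row (T: 8>2, M: 6>2, B: 6>1).
Country A's strategy T is strictly dominated by M (P1: 2>1, P2: 5>3) and is removed.
Among the remaining strategies, none is strictly dominated by another pure strategy of the same player, so the elimination stops.
Surviving strategies — Country A: {M, B}; Country B: {P1, P2}.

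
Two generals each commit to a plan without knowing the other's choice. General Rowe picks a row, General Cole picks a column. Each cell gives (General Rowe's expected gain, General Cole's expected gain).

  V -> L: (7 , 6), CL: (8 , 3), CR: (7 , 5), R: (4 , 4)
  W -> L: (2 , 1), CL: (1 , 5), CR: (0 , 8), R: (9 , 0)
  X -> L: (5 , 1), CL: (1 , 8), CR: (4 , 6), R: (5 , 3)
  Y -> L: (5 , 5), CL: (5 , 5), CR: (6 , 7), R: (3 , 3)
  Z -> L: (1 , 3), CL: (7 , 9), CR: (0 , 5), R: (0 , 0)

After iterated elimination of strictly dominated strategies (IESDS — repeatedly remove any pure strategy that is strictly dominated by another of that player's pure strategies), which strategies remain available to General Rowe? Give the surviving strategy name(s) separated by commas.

V

For General Rowe, V strictly dominates Y on the remaining columns (L: 7>5, CL: 8>5, CR: 7>6, R: 4>3); eliminate Y.
General Rowe's strategy Z is strictly dominated by V (L: 7>1, CL: 8>7, CR: 7>0, R: 4>0) and is removed.
Column R is eliminated: CR beats it against every remaining row (V: 5>4, W: 8>0, X: 6>3).
General Rowe's strategy W is strictly dominated by V (L: 7>2, CL: 8>1, CR: 7>0) and is removed.
For General Rowe, V strictly dominates X on the remaining columns (L: 7>5, CL: 8>1, CR: 7>4); eliminate X.
General Cole's strategy CL is strictly dominated by L (V: 6>3) and is removed.
For General Cole, L strictly dominates CR on the remaining rows (V: 6>5); eliminate CR.
Among the remaining strategies, none is strictly dominated by another pure strategy of the same player, so the elimination stops.
Surviving strategies — General Rowe: {V}; General Cole: {L}.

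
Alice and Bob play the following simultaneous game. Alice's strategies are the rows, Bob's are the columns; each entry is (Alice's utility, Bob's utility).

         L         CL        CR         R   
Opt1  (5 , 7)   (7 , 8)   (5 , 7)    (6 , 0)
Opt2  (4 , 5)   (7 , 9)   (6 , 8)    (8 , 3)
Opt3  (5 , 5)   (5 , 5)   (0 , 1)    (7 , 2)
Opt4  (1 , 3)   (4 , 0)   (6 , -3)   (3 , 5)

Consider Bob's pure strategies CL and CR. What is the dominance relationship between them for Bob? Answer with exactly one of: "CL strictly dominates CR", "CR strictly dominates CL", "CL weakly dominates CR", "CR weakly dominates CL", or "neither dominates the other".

CL's payoffs vs CR's, by Alice's action — Opt1: 8>7, Opt2: 9>8, Opt3: 5>1, Opt4: 0>-3.
CL gives a strictly higher payoff against each choice by Alice, so CL strictly dominates CR.

CL strictly dominates CR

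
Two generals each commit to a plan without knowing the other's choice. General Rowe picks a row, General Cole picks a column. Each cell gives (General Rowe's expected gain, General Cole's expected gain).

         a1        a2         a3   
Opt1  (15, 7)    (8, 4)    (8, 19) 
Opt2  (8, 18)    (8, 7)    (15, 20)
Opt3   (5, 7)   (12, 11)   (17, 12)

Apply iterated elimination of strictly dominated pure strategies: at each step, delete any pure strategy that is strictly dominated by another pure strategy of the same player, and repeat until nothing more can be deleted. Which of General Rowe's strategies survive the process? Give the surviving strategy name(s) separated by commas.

Column a1 is eliminated: a3 beats it against every remaining row (Opt1: 19>7, Opt2: 20>18, Opt3: 12>7).
Row Opt1 is eliminated: Opt3 beats it against every remaining column (a2: 12>8, a3: 17>8).
General Rowe's strategy Opt2 is strictly dominated by Opt3 (a2: 12>8, a3: 17>15) and is removed.
Column a2 is eliminated: a3 beats it against every remaining row (Opt3: 12>11).
Among the remaining strategies, none is strictly dominated by another pure strategy of the same player, so the elimination stops.
Surviving strategies — General Rowe: {Opt3}; General Cole: {a3}.

Opt3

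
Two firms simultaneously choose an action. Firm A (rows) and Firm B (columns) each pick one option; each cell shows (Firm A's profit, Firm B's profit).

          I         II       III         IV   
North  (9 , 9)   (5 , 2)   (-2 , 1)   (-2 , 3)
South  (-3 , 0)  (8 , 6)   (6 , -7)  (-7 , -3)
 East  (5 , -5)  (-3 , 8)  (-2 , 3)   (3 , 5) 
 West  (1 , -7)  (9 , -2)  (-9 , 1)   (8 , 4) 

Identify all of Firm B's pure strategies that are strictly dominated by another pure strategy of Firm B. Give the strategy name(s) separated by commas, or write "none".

Nothing dominates I: II at North (9>2); III at North (9>1); IV at North (9>3).
II is not dominated — it holds its own against I at South (6>0); III at North (2>1); IV at South (6>-3).
III is strictly dominated by IV (North: 3>1, South: -3>-7, East: 5>3, West: 4>1).
Nothing dominates IV: I at East (5>-5); II at North (3>2); III at North (3>1).

III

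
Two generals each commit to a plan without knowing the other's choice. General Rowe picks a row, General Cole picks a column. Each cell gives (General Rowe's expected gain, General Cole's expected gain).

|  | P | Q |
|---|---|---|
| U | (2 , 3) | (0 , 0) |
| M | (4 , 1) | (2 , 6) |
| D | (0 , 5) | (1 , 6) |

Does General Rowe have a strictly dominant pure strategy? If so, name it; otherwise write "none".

M vs U: P: 4>2, Q: 2>0.
M vs D: P: 4>0, Q: 2>1.
M strictly beats every other strategy against every opponent action, so it is strictly dominant.

M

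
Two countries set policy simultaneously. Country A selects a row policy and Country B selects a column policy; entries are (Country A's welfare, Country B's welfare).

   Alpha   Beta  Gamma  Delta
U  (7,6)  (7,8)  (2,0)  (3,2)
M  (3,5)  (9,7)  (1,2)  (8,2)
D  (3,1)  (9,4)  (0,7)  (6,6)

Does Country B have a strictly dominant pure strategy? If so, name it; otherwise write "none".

none

Alpha fails to dominate Beta at U (6<8).
Beta fails to dominate Gamma at D (4<7).
Gamma fails to dominate Alpha at U (0<6).
Delta fails to dominate Alpha at U (2<6).
No single strategy dominates all the others.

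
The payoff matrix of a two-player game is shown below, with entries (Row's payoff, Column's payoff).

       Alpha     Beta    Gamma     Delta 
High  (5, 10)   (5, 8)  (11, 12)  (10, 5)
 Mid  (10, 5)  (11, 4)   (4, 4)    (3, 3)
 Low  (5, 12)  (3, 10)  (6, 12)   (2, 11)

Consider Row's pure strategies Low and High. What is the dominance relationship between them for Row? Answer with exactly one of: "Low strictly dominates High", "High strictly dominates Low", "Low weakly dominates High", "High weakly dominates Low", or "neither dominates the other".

High weakly dominates Low

Low's payoffs vs High's, by Column's action — Alpha: 5=5, Beta: 3<5, Gamma: 6<11, Delta: 2<10.
High is at least as good everywhere and strictly better somewhere (tied at Alpha), so High weakly dominates Low.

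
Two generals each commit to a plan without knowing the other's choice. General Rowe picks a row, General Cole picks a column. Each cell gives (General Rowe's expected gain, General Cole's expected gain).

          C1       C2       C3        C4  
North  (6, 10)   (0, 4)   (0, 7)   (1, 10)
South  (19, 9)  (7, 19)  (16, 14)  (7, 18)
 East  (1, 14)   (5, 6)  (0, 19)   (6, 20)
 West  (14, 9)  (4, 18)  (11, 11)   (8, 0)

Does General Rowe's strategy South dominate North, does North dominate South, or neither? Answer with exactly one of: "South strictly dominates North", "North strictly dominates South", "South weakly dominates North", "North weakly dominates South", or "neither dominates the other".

Compare South to North across every action of General Cole: C1: 19>6, C2: 7>0, C3: 16>0, C4: 7>1.
South gives a strictly higher payoff against every action of General Cole, so South strictly dominates North.

South strictly dominates North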